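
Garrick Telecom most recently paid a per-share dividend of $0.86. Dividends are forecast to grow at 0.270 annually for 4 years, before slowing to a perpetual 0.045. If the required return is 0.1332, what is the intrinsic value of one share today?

$20.69

Two-stage DDM. Project D₁…D_4 at 0.27, terminal growth 0.045, discount at r = 0.1332.
D_1 = 1.0922
D_2 = 1.3871
D_3 = 1.7616
D_4 = 2.2372
Terminal value at t=4: TV = D_5/(r−g) = 2.3379/(0.1332−0.045) = 26.5070
P₀ = 1.0922/(1+0.1332)^1 + 1.3871/(1+0.1332)^2 + 1.7616/(1+0.1332)^3 + 2.2372/(1+0.1332)^4 + 26.5070/(1+0.1332)^4 = 20.6857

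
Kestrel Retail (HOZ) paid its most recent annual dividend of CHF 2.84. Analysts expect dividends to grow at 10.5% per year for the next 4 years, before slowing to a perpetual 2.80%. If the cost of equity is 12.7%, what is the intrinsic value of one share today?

Two-stage DDM. Project D₁…D_4 at 0.105, terminal growth 0.028, discount at r = 0.127.
D_1 = 3.1382
D_2 = 3.4677
D_3 = 3.8318
D_4 = 4.2342
Terminal value at t=4: TV = D_5/(r−g) = 4.3527/(0.127−0.028) = 43.9669
P₀ = 3.1382/(1+0.127)^1 + 3.4677/(1+0.127)^2 + 3.8318/(1+0.127)^3 + 4.2342/(1+0.127)^4 + 43.9669/(1+0.127)^4 = 38.0703

CHF 38.07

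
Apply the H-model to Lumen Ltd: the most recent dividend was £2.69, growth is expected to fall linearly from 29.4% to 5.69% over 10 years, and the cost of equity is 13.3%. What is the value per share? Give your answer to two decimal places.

H-model: P₀ = D₀[(1+g_L) + H(g_S−g_L)]/(r−g_L), with H = 10/2 = 5.
P₀ = 2.69 × [(1+0.0569) + 5×(0.294−0.0569)] / (0.133−0.0569)
   = 2.69 × 2.2424 / 0.0761 = 79.2649

£79.26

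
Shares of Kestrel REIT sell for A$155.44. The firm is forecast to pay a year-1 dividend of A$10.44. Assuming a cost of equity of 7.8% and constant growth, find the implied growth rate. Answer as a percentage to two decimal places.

From P₀ = D₁/(r − g), the implied growth is g = r − D₁/P₀.
g = 0.078 − 10.44/155.44 = 0.078 − 0.06716 = 0.01084

1.08%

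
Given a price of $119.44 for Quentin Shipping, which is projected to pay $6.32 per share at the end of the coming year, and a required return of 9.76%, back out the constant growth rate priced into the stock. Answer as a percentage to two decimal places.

4.47%

From P₀ = D₁/(r − g), the implied growth is g = r − D₁/P₀.
g = 0.0976 − 6.32/119.44 = 0.0976 − 0.05291 = 0.04469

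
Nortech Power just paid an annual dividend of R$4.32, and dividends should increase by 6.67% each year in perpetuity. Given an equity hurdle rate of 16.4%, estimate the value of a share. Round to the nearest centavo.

Gordon growth model: P₀ = D₁/(r − g). D₁ = 4.32 × (1 + 0.0667) = 4.6081.
P₀ = 4.6081 / (0.164 − 0.0667) = 4.6081 / 0.0973 = 47.3602

R$47.36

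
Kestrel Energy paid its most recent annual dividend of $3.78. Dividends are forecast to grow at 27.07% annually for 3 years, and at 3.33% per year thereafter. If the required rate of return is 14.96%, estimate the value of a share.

Two-stage DDM. Project D₁…D_3 at 0.2707, terminal growth 0.0333, discount at r = 0.1496.
D_1 = 4.8032
D_2 = 6.1035
D_3 = 7.7557
Terminal value at t=3: TV = D_4/(r−g) = 8.0140/(0.1496−0.0333) = 68.9077
P₀ = 4.8032/(1+0.1496)^1 + 6.1035/(1+0.1496)^2 + 7.7557/(1+0.1496)^3 + 68.9077/(1+0.1496)^3 = 59.2566

$59.26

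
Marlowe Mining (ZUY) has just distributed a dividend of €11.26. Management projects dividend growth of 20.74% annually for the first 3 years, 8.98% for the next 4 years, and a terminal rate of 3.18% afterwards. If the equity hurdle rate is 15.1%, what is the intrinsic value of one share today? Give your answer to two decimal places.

€173.06

Three-stage DDM. Project D₁…D_7; terminal Gordon value at t=7 with g = 0.0318; discount at r = 0.151.
D_1 = 13.5953
D_2 = 16.4150
D_3 = 19.8195
D_4 = 21.5993
D_5 = 23.5389
D_6 = 25.6527
D_7 = 27.9563
TV_7 = 28.8453/(0.151−0.0318) = 241.9905
P₀ = Σ Dₜ/(1+r)ᵗ + TV_7/(1+r)^7 = 173.0589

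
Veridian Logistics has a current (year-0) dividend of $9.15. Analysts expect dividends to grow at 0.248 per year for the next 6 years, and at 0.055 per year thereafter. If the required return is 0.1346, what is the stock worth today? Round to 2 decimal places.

$292.42

Two-stage DDM. Project D₁…D_6 at 0.248, terminal growth 0.055, discount at r = 0.1346.
D_1 = 11.4192
D_2 = 14.2512
D_3 = 17.7854
D_4 = 22.1962
D_5 = 27.7009
D_6 = 34.5707
Terminal value at t=6: TV = D_7/(r−g) = 36.4721/(0.1346−0.055) = 458.1925
P₀ = 11.4192/(1+0.1346)^1 + 14.2512/(1+0.1346)^2 + 17.7854/(1+0.1346)^3 + 22.1962/(1+0.1346)^4 + 27.7009/(1+0.1346)^5 + 34.5707/(1+0.1346)^6 + 458.1925/(1+0.1346)^6 = 292.4223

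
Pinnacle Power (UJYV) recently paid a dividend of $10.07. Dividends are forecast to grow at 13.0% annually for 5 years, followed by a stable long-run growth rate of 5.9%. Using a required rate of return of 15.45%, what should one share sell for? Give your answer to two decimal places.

$147.54

Two-stage DDM. Project D₁…D_5 at 0.13, terminal growth 0.059, discount at r = 0.1545.
D_1 = 11.3791
D_2 = 12.8584
D_3 = 14.5300
D_4 = 16.4189
D_5 = 18.5533
Terminal value at t=5: TV = D_6/(r−g) = 19.6480/(0.1545−0.059) = 205.7379
P₀ = 11.3791/(1+0.1545)^1 + 12.8584/(1+0.1545)^2 + 14.5300/(1+0.1545)^3 + 16.4189/(1+0.1545)^4 + 18.5533/(1+0.1545)^5 + 205.7379/(1+0.1545)^5 = 147.5439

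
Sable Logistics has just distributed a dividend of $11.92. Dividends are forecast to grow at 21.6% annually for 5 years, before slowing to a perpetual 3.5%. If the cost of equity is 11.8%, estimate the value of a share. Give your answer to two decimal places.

Two-stage DDM. Project D₁…D_5 at 0.216, terminal growth 0.035, discount at r = 0.118.
D_1 = 14.4947
D_2 = 17.6256
D_3 = 21.4327
D_4 = 26.0622
D_5 = 31.6916
Terminal value at t=5: TV = D_6/(r−g) = 32.8008/(0.118−0.035) = 395.1904
P₀ = 14.4947/(1+0.118)^1 + 17.6256/(1+0.118)^2 + 21.4327/(1+0.118)^3 + 26.0622/(1+0.118)^4 + 31.6916/(1+0.118)^5 + 395.1904/(1+0.118)^5 = 303.4841

$303.48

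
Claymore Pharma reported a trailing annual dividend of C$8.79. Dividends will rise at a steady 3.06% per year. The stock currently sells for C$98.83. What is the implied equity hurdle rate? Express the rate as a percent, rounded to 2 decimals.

12.23%

Rearranging the constant-growth DDM: r = D₁/P₀ + g.
D₁ = 8.79 × (1 + 0.0306) = 9.0590.
r = 9.0590 / 98.83 + 0.0306 = 0.09166 + 0.0306 = 0.12226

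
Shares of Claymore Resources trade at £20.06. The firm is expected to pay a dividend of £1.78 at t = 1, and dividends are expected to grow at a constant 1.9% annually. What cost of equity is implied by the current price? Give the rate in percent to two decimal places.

Rearranging the constant-growth DDM: r = D₁/P₀ + g.
r = 1.7800 / 20.06 + 0.019 = 0.08873 + 0.019 = 0.10773

10.77%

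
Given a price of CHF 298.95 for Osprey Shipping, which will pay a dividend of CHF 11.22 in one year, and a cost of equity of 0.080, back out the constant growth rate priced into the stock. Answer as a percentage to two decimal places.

From P₀ = D₁/(r − g), the implied growth is g = r − D₁/P₀.
g = 0.08 − 11.22/298.95 = 0.08 − 0.03753 = 0.04247

4.25%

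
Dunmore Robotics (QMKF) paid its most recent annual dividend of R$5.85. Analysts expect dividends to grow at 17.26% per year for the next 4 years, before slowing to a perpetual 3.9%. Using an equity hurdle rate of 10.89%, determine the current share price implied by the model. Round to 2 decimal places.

Two-stage DDM. Project D₁…D_4 at 0.1726, terminal growth 0.039, discount at r = 0.1089.
D_1 = 6.8597
D_2 = 8.0437
D_3 = 9.4320
D_4 = 11.0600
Terminal value at t=4: TV = D_5/(r−g) = 11.4913/(0.1089−0.039) = 164.3970
P₀ = 6.8597/(1+0.1089)^1 + 8.0437/(1+0.1089)^2 + 9.4320/(1+0.1089)^3 + 11.0600/(1+0.1089)^4 + 164.3970/(1+0.1089)^4 = 135.6829

R$135.68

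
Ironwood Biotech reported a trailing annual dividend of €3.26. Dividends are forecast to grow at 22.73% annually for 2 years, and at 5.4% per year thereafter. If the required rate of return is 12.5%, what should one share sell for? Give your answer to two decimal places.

Two-stage DDM. Project D₁…D_2 at 0.2273, terminal growth 0.054, discount at r = 0.125.
D_1 = 4.0010
D_2 = 4.9104
Terminal value at t=2: TV = D_3/(r−g) = 5.1756/(0.125−0.054) = 72.8956
P₀ = 4.0010/(1+0.125)^1 + 4.9104/(1+0.125)^2 + 72.8956/(1+0.125)^2 = 65.0328

€65.03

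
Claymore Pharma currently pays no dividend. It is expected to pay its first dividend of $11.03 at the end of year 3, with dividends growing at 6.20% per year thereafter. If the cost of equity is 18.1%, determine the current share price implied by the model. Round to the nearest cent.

Deferred-dividend DDM. At t=2 the remaining stream is a growing perpetuity with first payment D_3 = 11.03.
V_2 = D_3/(r−g) = 11.03/(0.181−0.062) = 92.6891
P₀ = V_2/(1+r)^2 = 92.6891/(1+0.181)^2 = 66.4552

$66.46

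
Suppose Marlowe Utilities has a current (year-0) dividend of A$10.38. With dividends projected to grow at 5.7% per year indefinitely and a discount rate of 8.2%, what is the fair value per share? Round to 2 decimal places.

A$438.87

Gordon growth model: P₀ = D₁/(r − g). D₁ = 10.38 × (1 + 0.057) = 10.9717.
P₀ = 10.9717 / (0.082 − 0.057) = 10.9717 / 0.025 = 438.8664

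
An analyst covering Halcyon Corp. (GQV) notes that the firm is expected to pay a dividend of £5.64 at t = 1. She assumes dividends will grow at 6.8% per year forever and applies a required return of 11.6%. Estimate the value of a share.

£117.50

Gordon growth model: P₀ = D₁/(r − g), with D₁ = 5.64 given directly.
P₀ = 5.6400 / (0.116 − 0.068) = 5.6400 / 0.048 = 117.5000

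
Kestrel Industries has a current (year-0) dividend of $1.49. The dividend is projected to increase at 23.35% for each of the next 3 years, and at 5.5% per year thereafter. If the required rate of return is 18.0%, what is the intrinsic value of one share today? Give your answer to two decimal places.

Two-stage DDM. Project D₁…D_3 at 0.2335, terminal growth 0.055, discount at r = 0.18.
D_1 = 1.8379
D_2 = 2.2671
D_3 = 2.7964
Terminal value at t=3: TV = D_4/(r−g) = 2.9502/(0.18−0.055) = 23.6019
P₀ = 1.8379/(1+0.18)^1 + 2.2671/(1+0.18)^2 + 2.7964/(1+0.18)^3 + 23.6019/(1+0.18)^3 = 19.2525

$19.25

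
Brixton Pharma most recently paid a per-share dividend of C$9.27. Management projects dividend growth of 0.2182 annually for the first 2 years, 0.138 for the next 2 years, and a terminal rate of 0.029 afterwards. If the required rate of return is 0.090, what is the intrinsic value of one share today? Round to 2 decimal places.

Three-stage DDM. Project D₁…D_4; terminal Gordon value at t=4 with g = 0.029; discount at r = 0.09.
D_1 = 11.2927
D_2 = 13.7568
D_3 = 15.6552
D_4 = 17.8156
TV_4 = 18.3323/(0.09−0.029) = 300.5294
P₀ = Σ Dₜ/(1+r)ᵗ + TV_4/(1+r)^4 = 259.5515

C$259.55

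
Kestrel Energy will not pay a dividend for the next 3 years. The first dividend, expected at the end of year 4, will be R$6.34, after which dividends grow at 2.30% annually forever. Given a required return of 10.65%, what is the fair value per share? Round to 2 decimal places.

Deferred-dividend DDM. At t=3 the remaining stream is a growing perpetuity with first payment D_4 = 6.34.
V_3 = D_4/(r−g) = 6.34/(0.1065−0.023) = 75.9281
P₀ = V_3/(1+r)^3 = 75.9281/(1+0.1065)^3 = 56.0465

R$56.05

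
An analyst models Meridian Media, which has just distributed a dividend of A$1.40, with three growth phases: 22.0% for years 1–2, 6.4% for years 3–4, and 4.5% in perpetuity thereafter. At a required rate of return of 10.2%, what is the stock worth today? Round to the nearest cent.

Three-stage DDM. Project D₁…D_4; terminal Gordon value at t=4 with g = 0.045; discount at r = 0.102.
D_1 = 1.7080
D_2 = 2.0838
D_3 = 2.2171
D_4 = 2.3590
TV_4 = 2.4652/(0.102−0.045) = 43.2486
P₀ = Σ Dₜ/(1+r)ᵗ + TV_4/(1+r)^4 = 35.8476

A$35.85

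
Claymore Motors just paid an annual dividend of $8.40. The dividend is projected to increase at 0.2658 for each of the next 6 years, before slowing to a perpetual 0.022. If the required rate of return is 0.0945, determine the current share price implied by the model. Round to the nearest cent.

Two-stage DDM. Project D₁…D_6 at 0.2658, terminal growth 0.022, discount at r = 0.0945.
D_1 = 10.6327
D_2 = 13.4589
D_3 = 17.0363
D_4 = 21.5645
D_5 = 27.2964
D_6 = 34.5517
Terminal value at t=6: TV = D_7/(r−g) = 35.3119/(0.0945−0.022) = 487.0603
P₀ = 10.6327/(1+0.0945)^1 + 13.4589/(1+0.0945)^2 + 17.0363/(1+0.0945)^3 + 21.5645/(1+0.0945)^4 + 27.2964/(1+0.0945)^5 + 34.5517/(1+0.0945)^6 + 487.0603/(1+0.0945)^6 = 369.7757

$369.78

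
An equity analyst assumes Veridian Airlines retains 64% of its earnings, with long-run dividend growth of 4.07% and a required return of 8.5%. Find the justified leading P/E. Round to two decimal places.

8.13

Payout ratio b = 1 − 0.64 = 0.36.
Justified leading P/E = b/(r−g) = 0.36/(0.085−0.0407) = 8.1264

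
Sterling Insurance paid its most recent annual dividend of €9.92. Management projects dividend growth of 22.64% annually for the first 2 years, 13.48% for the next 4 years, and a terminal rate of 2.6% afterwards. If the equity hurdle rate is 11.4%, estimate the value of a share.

€224.26

Three-stage DDM. Project D₁…D_6; terminal Gordon value at t=6 with g = 0.026; discount at r = 0.114.
D_1 = 12.1659
D_2 = 14.9202
D_3 = 16.9315
D_4 = 19.2139
D_5 = 21.8039
D_6 = 24.7431
TV_6 = 25.3864/(0.114−0.026) = 288.4815
P₀ = Σ Dₜ/(1+r)ᵗ + TV_6/(1+r)^6 = 224.2629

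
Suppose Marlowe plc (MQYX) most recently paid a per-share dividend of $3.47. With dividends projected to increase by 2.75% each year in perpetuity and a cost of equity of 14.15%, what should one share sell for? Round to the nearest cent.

Gordon growth model: P₀ = D₁/(r − g). D₁ = 3.47 × (1 + 0.0275) = 3.5654.
P₀ = 3.5654 / (0.1415 − 0.0275) = 3.5654 / 0.114 = 31.2757

$31.28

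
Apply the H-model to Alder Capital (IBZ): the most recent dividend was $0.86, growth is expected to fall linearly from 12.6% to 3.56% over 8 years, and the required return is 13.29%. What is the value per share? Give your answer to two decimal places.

$12.35

H-model: P₀ = D₀[(1+g_L) + H(g_S−g_L)]/(r−g_L), with H = 8/2 = 4.
P₀ = 0.86 × [(1+0.0356) + 4×(0.126−0.0356)] / (0.1329−0.0356)
   = 0.86 × 1.3972 / 0.0973 = 12.3494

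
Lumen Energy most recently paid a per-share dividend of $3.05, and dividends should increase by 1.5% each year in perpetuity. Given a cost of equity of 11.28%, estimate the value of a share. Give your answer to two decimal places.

$31.65

Gordon growth model: P₀ = D₁/(r − g). D₁ = 3.05 × (1 + 0.015) = 3.0957.
P₀ = 3.0957 / (0.1128 − 0.015) = 3.0957 / 0.0978 = 31.6539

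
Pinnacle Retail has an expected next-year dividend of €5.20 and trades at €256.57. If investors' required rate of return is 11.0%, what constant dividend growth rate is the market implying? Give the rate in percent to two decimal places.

From P₀ = D₁/(r − g), the implied growth is g = r − D₁/P₀.
g = 0.11 − 5.20/256.57 = 0.11 − 0.02027 = 0.08973

8.97%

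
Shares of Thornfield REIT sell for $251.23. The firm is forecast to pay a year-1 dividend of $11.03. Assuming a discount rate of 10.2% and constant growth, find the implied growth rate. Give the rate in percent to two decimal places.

From P₀ = D₁/(r − g), the implied growth is g = r − D₁/P₀.
g = 0.102 − 11.03/251.23 = 0.102 − 0.04390 = 0.05810

5.81%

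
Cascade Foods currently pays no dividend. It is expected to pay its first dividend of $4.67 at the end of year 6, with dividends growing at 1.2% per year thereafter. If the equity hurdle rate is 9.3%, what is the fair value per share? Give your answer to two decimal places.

$36.96

Deferred-dividend DDM. At t=5 the remaining stream is a growing perpetuity with first payment D_6 = 4.67.
V_5 = D_6/(r−g) = 4.67/(0.093−0.012) = 57.6543
P₀ = V_5/(1+r)^5 = 57.6543/(1+0.093)^5 = 36.9599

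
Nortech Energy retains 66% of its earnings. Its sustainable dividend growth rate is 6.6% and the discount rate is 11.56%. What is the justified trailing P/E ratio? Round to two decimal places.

Payout ratio b = 1 − 0.66 = 0.34.
Justified trailing P/E = b(1+g)/(r−g) = 0.34×(1+0.066)/(0.1156−0.066) = 7.3073

7.31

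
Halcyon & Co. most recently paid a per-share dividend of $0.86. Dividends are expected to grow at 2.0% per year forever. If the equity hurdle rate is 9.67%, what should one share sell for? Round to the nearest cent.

Gordon growth model: P₀ = D₁/(r − g). D₁ = 0.86 × (1 + 0.02) = 0.8772.
P₀ = 0.8772 / (0.0967 − 0.02) = 0.8772 / 0.0767 = 11.4368

$11.44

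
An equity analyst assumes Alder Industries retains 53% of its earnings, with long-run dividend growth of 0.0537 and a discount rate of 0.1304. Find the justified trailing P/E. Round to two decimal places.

6.46

Payout ratio b = 1 − 0.53 = 0.47.
Justified trailing P/E = b(1+g)/(r−g) = 0.47×(1+0.0537)/(0.1304−0.0537) = 6.4568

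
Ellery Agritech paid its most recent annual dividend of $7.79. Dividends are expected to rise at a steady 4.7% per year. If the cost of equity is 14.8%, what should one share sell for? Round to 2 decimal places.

Gordon growth model: P₀ = D₁/(r − g). D₁ = 7.79 × (1 + 0.047) = 8.1561.
P₀ = 8.1561 / (0.148 − 0.047) = 8.1561 / 0.101 = 80.7538

$80.75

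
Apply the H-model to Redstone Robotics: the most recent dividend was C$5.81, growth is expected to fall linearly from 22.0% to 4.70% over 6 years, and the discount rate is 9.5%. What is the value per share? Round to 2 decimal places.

C$189.55

H-model: P₀ = D₀[(1+g_L) + H(g_S−g_L)]/(r−g_L), with H = 6/2 = 3.
P₀ = 5.81 × [(1+0.047) + 3×(0.22−0.047)] / (0.095−0.047)
   = 5.81 × 1.5660 / 0.048 = 189.5512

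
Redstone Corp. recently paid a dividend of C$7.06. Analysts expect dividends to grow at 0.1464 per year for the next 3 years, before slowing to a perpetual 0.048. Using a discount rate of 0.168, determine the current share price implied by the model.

C$78.71

Two-stage DDM. Project D₁…D_3 at 0.1464, terminal growth 0.048, discount at r = 0.168.
D_1 = 8.0936
D_2 = 9.2785
D_3 = 10.6369
Terminal value at t=3: TV = D_4/(r−g) = 11.1474/(0.168−0.048) = 92.8952
P₀ = 8.0936/(1+0.168)^1 + 9.2785/(1+0.168)^2 + 10.6369/(1+0.168)^3 + 92.8952/(1+0.168)^3 = 78.7057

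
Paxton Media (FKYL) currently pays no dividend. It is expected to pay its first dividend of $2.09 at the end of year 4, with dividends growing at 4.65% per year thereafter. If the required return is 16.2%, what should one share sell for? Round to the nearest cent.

$11.53

Deferred-dividend DDM. At t=3 the remaining stream is a growing perpetuity with first payment D_4 = 2.09.
V_3 = D_4/(r−g) = 2.09/(0.162−0.0465) = 18.0952
P₀ = V_3/(1+r)^3 = 18.0952/(1+0.162)^3 = 11.5331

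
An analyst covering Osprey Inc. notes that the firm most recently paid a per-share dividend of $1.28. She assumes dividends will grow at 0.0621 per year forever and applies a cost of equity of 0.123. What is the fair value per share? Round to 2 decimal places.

Gordon growth model: P₀ = D₁/(r − g). D₁ = 1.28 × (1 + 0.0621) = 1.3595.
P₀ = 1.3595 / (0.123 − 0.0621) = 1.3595 / 0.0609 = 22.3233

$22.32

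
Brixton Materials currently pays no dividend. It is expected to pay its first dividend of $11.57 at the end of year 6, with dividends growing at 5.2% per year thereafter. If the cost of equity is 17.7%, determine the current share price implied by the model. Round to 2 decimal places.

$40.98

Deferred-dividend DDM. At t=5 the remaining stream is a growing perpetuity with first payment D_6 = 11.57.
V_5 = D_6/(r−g) = 11.57/(0.177−0.052) = 92.5600
P₀ = V_5/(1+r)^5 = 92.5600/(1+0.177)^5 = 40.9771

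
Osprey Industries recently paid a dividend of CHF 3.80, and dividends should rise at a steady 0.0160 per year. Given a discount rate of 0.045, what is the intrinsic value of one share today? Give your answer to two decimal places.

Gordon growth model: P₀ = D₁/(r − g). D₁ = 3.80 × (1 + 0.016) = 3.8608.
P₀ = 3.8608 / (0.045 − 0.016) = 3.8608 / 0.029 = 133.1310

CHF 133.13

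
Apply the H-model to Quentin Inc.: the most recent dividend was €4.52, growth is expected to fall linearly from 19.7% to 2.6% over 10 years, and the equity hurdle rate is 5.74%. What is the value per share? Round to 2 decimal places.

H-model: P₀ = D₀[(1+g_L) + H(g_S−g_L)]/(r−g_L), with H = 10/2 = 5.
P₀ = 4.52 × [(1+0.026) + 5×(0.197−0.026)] / (0.0574−0.026)
   = 4.52 × 1.8810 / 0.0314 = 270.7682

€270.77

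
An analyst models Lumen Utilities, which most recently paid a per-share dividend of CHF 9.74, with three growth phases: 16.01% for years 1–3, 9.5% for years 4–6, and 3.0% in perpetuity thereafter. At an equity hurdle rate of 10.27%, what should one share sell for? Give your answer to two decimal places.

Three-stage DDM. Project D₁…D_6; terminal Gordon value at t=6 with g = 0.03; discount at r = 0.1027.
D_1 = 11.2994
D_2 = 13.1084
D_3 = 15.2071
D_4 = 16.6517
D_5 = 18.2336
D_6 = 19.9658
TV_6 = 20.5648/(0.1027−0.03) = 282.8723
P₀ = Σ Dₜ/(1+r)ᵗ + TV_6/(1+r)^6 = 223.2633

CHF 223.26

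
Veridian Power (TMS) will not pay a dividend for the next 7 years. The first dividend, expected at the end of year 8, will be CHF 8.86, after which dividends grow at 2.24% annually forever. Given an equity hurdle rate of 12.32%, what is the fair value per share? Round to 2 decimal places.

Deferred-dividend DDM. At t=7 the remaining stream is a growing perpetuity with first payment D_8 = 8.86.
V_7 = D_8/(r−g) = 8.86/(0.1232−0.0224) = 87.8968
P₀ = V_7/(1+r)^7 = 87.8968/(1+0.1232)^7 = 38.9739

CHF 38.97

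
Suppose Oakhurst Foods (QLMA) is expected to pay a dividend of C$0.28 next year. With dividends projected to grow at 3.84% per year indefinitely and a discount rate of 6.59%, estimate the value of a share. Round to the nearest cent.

Gordon growth model: P₀ = D₁/(r − g), with D₁ = 0.28 given directly.
P₀ = 0.2800 / (0.0659 − 0.0384) = 0.2800 / 0.0275 = 10.1818

C$10.18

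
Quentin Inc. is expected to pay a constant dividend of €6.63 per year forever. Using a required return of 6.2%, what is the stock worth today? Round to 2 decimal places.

€106.94

Zero-growth DDM (perpetuity): P₀ = D/r = 6.63 / 0.062 = 106.9355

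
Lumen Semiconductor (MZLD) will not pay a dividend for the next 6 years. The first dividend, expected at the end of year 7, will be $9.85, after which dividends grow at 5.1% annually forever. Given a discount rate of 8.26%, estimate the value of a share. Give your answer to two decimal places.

$193.62

Deferred-dividend DDM. At t=6 the remaining stream is a growing perpetuity with first payment D_7 = 9.85.
V_6 = D_7/(r−g) = 9.85/(0.0826−0.051) = 311.7089
P₀ = V_6/(1+r)^6 = 311.7089/(1+0.0826)^6 = 193.6159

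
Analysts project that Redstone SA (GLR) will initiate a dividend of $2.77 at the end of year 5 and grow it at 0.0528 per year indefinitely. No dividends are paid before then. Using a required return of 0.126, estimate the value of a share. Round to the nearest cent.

$23.54

Deferred-dividend DDM. At t=4 the remaining stream is a growing perpetuity with first payment D_5 = 2.77.
V_4 = D_5/(r−g) = 2.77/(0.126−0.0528) = 37.8415
P₀ = V_4/(1+r)^4 = 37.8415/(1+0.126)^4 = 23.5405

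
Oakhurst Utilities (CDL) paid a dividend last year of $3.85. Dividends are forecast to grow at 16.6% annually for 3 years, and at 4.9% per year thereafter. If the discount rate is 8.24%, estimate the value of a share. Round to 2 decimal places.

Two-stage DDM. Project D₁…D_3 at 0.166, terminal growth 0.049, discount at r = 0.0824.
D_1 = 4.4891
D_2 = 5.2343
D_3 = 6.1032
Terminal value at t=3: TV = D_4/(r−g) = 6.4022/(0.0824−0.049) = 191.6838
P₀ = 4.4891/(1+0.0824)^1 + 5.2343/(1+0.0824)^2 + 6.1032/(1+0.0824)^3 + 191.6838/(1+0.0824)^3 = 164.5826

$164.58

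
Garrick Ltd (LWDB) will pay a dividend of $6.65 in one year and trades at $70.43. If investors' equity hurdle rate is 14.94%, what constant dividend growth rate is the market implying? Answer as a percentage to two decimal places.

5.50%

From P₀ = D₁/(r − g), the implied growth is g = r − D₁/P₀.
g = 0.1494 − 6.65/70.43 = 0.1494 − 0.09442 = 0.05498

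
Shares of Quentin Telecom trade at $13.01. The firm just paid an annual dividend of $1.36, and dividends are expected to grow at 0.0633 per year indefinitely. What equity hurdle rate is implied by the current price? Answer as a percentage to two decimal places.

17.45%

Rearranging the constant-growth DDM: r = D₁/P₀ + g.
D₁ = 1.36 × (1 + 0.0633) = 1.4461.
r = 1.4461 / 13.01 + 0.0633 = 0.11115 + 0.0633 = 0.17445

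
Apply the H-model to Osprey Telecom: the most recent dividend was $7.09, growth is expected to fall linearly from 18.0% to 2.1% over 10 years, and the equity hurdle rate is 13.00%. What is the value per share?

$118.12

H-model: P₀ = D₀[(1+g_L) + H(g_S−g_L)]/(r−g_L), with H = 10/2 = 5.
P₀ = 7.09 × [(1+0.021) + 5×(0.18−0.021)] / (0.13−0.021)
   = 7.09 × 1.8160 / 0.109 = 118.1233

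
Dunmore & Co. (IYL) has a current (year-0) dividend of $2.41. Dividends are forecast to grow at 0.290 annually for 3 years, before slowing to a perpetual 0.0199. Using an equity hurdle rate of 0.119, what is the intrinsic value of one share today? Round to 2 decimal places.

Two-stage DDM. Project D₁…D_3 at 0.29, terminal growth 0.0199, discount at r = 0.119.
D_1 = 3.1089
D_2 = 4.0105
D_3 = 5.1735
Terminal value at t=3: TV = D_4/(r−g) = 5.2765/(0.119−0.0199) = 53.2439
P₀ = 3.1089/(1+0.119)^1 + 4.0105/(1+0.119)^2 + 5.1735/(1+0.119)^3 + 53.2439/(1+0.119)^3 = 47.6731

$47.67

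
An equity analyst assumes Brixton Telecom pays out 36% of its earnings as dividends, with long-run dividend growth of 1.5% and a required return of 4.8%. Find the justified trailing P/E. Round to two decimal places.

Justified trailing P/E = b(1+g)/(r−g) = 0.36×(1+0.015)/(0.048−0.015) = 11.0727

11.07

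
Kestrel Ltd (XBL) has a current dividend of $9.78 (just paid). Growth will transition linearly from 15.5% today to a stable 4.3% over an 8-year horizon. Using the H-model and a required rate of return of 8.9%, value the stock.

H-model: P₀ = D₀[(1+g_L) + H(g_S−g_L)]/(r−g_L), with H = 8/2 = 4.
P₀ = 9.78 × [(1+0.043) + 4×(0.155−0.043)] / (0.089−0.043)
   = 9.78 × 1.4910 / 0.046 = 316.9996

$317.00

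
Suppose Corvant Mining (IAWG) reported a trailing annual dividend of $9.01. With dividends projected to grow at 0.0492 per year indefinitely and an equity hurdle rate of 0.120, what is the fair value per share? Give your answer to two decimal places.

$133.52

Gordon growth model: P₀ = D₁/(r − g). D₁ = 9.01 × (1 + 0.0492) = 9.4533.
P₀ = 9.4533 / (0.12 − 0.0492) = 9.4533 / 0.0708 = 133.5211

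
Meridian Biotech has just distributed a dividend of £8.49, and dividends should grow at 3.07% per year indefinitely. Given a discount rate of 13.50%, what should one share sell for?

£83.90

Gordon growth model: P₀ = D₁/(r − g). D₁ = 8.49 × (1 + 0.0307) = 8.7506.
P₀ = 8.7506 / (0.135 − 0.0307) = 8.7506 / 0.1043 = 83.8988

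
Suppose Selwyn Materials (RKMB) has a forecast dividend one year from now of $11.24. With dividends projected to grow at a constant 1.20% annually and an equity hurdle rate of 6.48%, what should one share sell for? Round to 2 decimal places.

Gordon growth model: P₀ = D₁/(r − g), with D₁ = 11.24 given directly.
P₀ = 11.2400 / (0.0648 − 0.012) = 11.2400 / 0.0528 = 212.8788

$212.88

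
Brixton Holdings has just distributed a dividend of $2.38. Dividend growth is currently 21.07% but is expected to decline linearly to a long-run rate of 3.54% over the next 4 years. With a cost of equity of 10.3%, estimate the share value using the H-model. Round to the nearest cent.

$48.80

H-model: P₀ = D₀[(1+g_L) + H(g_S−g_L)]/(r−g_L), with H = 4/2 = 2.
P₀ = 2.38 × [(1+0.0354) + 2×(0.2107−0.0354)] / (0.103−0.0354)
   = 2.38 × 1.3860 / 0.0676 = 48.7970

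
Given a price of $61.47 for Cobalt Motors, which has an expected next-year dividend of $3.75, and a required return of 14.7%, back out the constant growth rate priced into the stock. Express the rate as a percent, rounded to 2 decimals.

From P₀ = D₁/(r − g), the implied growth is g = r − D₁/P₀.
g = 0.147 − 3.75/61.47 = 0.147 − 0.06101 = 0.08599

8.60%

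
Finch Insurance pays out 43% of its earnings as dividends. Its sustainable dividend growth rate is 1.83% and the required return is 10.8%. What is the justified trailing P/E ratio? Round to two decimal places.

Justified trailing P/E = b(1+g)/(r−g) = 0.43×(1+0.0183)/(0.108−0.0183) = 4.8815

4.88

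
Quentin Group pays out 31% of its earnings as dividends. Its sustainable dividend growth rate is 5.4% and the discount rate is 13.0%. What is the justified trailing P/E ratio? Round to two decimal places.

4.30

Justified trailing P/E = b(1+g)/(r−g) = 0.31×(1+0.054)/(0.13−0.054) = 4.2992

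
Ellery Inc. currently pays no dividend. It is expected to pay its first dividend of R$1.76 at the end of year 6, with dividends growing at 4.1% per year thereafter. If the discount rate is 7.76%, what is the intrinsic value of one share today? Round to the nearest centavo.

R$33.09

Deferred-dividend DDM. At t=5 the remaining stream is a growing perpetuity with first payment D_6 = 1.76.
V_5 = D_6/(r−g) = 1.76/(0.0776−0.041) = 48.0874
P₀ = V_5/(1+r)^5 = 48.0874/(1+0.0776)^5 = 33.0936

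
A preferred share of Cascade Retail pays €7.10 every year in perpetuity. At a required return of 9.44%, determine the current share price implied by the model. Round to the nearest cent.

€75.21

Zero-growth DDM (perpetuity): P₀ = D/r = 7.10 / 0.0944 = 75.2119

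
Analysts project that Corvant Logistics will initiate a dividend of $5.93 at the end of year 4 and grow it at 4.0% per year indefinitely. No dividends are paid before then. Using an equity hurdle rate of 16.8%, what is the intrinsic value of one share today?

$29.07

Deferred-dividend DDM. At t=3 the remaining stream is a growing perpetuity with first payment D_4 = 5.93.
V_3 = D_4/(r−g) = 5.93/(0.168−0.04) = 46.3281
P₀ = V_3/(1+r)^3 = 46.3281/(1+0.168)^3 = 29.0748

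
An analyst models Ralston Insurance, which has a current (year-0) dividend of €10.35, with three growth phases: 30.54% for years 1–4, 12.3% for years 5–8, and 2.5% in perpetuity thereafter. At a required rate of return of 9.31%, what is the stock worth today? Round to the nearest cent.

€508.89

Three-stage DDM. Project D₁…D_8; terminal Gordon value at t=8 with g = 0.025; discount at r = 0.0931.
D_1 = 13.5109
D_2 = 17.6371
D_3 = 23.0235
D_4 = 30.0549
D_5 = 33.7516
D_6 = 37.9031
D_7 = 42.5651
D_8 = 47.8007
TV_8 = 48.9957/(0.0931−0.025) = 719.4665
P₀ = Σ Dₜ/(1+r)ᵗ + TV_8/(1+r)^8 = 508.8867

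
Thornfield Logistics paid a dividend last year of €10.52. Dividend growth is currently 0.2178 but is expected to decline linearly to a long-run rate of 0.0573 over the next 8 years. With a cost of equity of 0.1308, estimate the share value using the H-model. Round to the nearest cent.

H-model: P₀ = D₀[(1+g_L) + H(g_S−g_L)]/(r−g_L), with H = 8/2 = 4.
P₀ = 10.52 × [(1+0.0573) + 4×(0.2178−0.0573)] / (0.1308−0.0573)
   = 10.52 × 1.6993 / 0.0735 = 243.2195

€243.22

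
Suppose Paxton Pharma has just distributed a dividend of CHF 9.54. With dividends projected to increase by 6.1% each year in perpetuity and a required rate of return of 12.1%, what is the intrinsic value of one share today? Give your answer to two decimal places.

Gordon growth model: P₀ = D₁/(r − g). D₁ = 9.54 × (1 + 0.061) = 10.1219.
P₀ = 10.1219 / (0.121 − 0.061) = 10.1219 / 0.06 = 168.6990

CHF 168.70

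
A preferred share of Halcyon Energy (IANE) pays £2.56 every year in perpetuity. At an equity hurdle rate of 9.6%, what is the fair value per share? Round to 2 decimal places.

Zero-growth DDM (perpetuity): P₀ = D/r = 2.56 / 0.096 = 26.6667

£26.67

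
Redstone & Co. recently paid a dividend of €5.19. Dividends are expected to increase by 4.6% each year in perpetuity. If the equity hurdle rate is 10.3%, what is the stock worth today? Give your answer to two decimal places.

€95.24

Gordon growth model: P₀ = D₁/(r − g). D₁ = 5.19 × (1 + 0.046) = 5.4287.
P₀ = 5.4287 / (0.103 − 0.046) = 5.4287 / 0.057 = 95.2411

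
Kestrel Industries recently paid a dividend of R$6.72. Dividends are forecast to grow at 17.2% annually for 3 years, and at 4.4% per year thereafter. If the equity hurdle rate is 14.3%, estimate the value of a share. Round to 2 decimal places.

Two-stage DDM. Project D₁…D_3 at 0.172, terminal growth 0.044, discount at r = 0.143.
D_1 = 7.8758
D_2 = 9.2305
D_3 = 10.8181
Terminal value at t=3: TV = D_4/(r−g) = 11.2941/(0.143−0.044) = 114.0821
P₀ = 7.8758/(1+0.143)^1 + 9.2305/(1+0.143)^2 + 10.8181/(1+0.143)^3 + 114.0821/(1+0.143)^3 = 97.5978

R$97.60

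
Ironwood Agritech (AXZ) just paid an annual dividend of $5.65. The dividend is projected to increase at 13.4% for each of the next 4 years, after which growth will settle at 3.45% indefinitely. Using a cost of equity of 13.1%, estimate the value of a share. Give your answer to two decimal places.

$83.96

Two-stage DDM. Project D₁…D_4 at 0.134, terminal growth 0.0345, discount at r = 0.131.
D_1 = 6.4071
D_2 = 7.2657
D_3 = 8.2392
D_4 = 9.3433
Terminal value at t=4: TV = D_5/(r−g) = 9.6657/(0.131−0.0345) = 100.1622
P₀ = 6.4071/(1+0.131)^1 + 7.2657/(1+0.131)^2 + 8.2392/(1+0.131)^3 + 9.3433/(1+0.131)^4 + 100.1622/(1+0.131)^4 = 83.9646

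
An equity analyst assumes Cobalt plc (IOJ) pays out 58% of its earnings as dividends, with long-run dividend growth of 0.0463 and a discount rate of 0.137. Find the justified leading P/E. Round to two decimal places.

6.39

Justified leading P/E = b/(r−g) = 0.58/(0.137−0.0463) = 6.3947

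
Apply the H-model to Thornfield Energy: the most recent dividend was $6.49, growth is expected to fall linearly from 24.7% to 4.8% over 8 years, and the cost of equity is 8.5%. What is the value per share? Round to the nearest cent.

$323.45

H-model: P₀ = D₀[(1+g_L) + H(g_S−g_L)]/(r−g_L), with H = 8/2 = 4.
P₀ = 6.49 × [(1+0.048) + 4×(0.247−0.048)] / (0.085−0.048)
   = 6.49 × 1.8440 / 0.037 = 323.4476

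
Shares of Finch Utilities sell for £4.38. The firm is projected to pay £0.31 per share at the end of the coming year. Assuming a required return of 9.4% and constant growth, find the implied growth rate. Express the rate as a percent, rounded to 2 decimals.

From P₀ = D₁/(r − g), the implied growth is g = r − D₁/P₀.
g = 0.094 − 0.31/4.38 = 0.094 − 0.07078 = 0.02322

2.32%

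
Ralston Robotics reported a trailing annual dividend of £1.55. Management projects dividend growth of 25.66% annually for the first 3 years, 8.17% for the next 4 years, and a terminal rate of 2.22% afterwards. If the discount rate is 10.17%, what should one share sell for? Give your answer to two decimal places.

Three-stage DDM. Project D₁…D_7; terminal Gordon value at t=7 with g = 0.0222; discount at r = 0.1017.
D_1 = 1.9477
D_2 = 2.4475
D_3 = 3.0756
D_4 = 3.3268
D_5 = 3.5986
D_6 = 3.8926
D_7 = 4.2107
TV_7 = 4.3041/(0.1017−0.0222) = 54.1401
P₀ = Σ Dₜ/(1+r)ᵗ + TV_7/(1+r)^7 = 42.3583

£42.36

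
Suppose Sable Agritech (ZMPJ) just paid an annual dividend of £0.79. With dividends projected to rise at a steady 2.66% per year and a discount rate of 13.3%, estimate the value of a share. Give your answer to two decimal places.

£7.62

Gordon growth model: P₀ = D₁/(r − g). D₁ = 0.79 × (1 + 0.0266) = 0.8110.
P₀ = 0.8110 / (0.133 − 0.0266) = 0.8110 / 0.1064 = 7.6223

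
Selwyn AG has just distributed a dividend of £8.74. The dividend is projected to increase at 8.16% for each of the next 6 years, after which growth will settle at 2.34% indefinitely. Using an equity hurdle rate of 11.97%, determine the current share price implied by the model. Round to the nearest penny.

Two-stage DDM. Project D₁…D_6 at 0.0816, terminal growth 0.0234, discount at r = 0.1197.
D_1 = 9.4532
D_2 = 10.2246
D_3 = 11.0589
D_4 = 11.9613
D_5 = 12.9373
D_6 = 13.9930
Terminal value at t=6: TV = D_7/(r−g) = 14.3205/(0.1197−0.0234) = 148.7067
P₀ = 9.4532/(1+0.1197)^1 + 10.2246/(1+0.1197)^2 + 11.0589/(1+0.1197)^3 + 11.9613/(1+0.1197)^4 + 12.9373/(1+0.1197)^5 + 13.9930/(1+0.1197)^6 + 148.7067/(1+0.1197)^6 = 121.9977

£122.00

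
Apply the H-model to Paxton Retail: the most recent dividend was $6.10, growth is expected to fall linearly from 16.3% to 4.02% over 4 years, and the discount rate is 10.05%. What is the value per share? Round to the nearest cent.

H-model: P₀ = D₀[(1+g_L) + H(g_S−g_L)]/(r−g_L), with H = 4/2 = 2.
P₀ = 6.10 × [(1+0.0402) + 2×(0.163−0.0402)] / (0.1005−0.0402)
   = 6.10 × 1.2858 / 0.0603 = 130.0726

$130.07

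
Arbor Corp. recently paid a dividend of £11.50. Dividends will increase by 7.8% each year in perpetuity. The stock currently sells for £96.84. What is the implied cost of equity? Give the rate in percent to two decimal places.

Rearranging the constant-growth DDM: r = D₁/P₀ + g.
D₁ = 11.50 × (1 + 0.078) = 12.3970.
r = 12.3970 / 96.84 + 0.078 = 0.12802 + 0.078 = 0.20602

20.60%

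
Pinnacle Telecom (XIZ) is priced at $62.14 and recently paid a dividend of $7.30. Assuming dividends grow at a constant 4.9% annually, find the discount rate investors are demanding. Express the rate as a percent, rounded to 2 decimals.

Rearranging the constant-growth DDM: r = D₁/P₀ + g.
D₁ = 7.30 × (1 + 0.049) = 7.6577.
r = 7.6577 / 62.14 + 0.049 = 0.12323 + 0.049 = 0.17223

17.22%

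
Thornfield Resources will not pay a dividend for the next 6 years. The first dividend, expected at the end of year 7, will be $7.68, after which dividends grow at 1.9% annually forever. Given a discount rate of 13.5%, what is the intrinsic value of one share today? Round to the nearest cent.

Deferred-dividend DDM. At t=6 the remaining stream is a growing perpetuity with first payment D_7 = 7.68.
V_6 = D_7/(r−g) = 7.68/(0.135−0.019) = 66.2069
P₀ = V_6/(1+r)^6 = 66.2069/(1+0.135)^6 = 30.9691

$30.97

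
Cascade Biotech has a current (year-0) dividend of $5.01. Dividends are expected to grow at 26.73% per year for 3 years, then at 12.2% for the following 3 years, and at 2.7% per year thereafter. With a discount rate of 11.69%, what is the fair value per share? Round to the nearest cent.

Three-stage DDM. Project D₁…D_6; terminal Gordon value at t=6 with g = 0.027; discount at r = 0.1169.
D_1 = 6.3492
D_2 = 8.0463
D_3 = 10.1971
D_4 = 11.4411
D_5 = 12.8369
D_6 = 14.4031
TV_6 = 14.7919/(0.1169−0.027) = 164.5377
P₀ = Σ Dₜ/(1+r)ᵗ + TV_6/(1+r)^6 = 126.3684

$126.37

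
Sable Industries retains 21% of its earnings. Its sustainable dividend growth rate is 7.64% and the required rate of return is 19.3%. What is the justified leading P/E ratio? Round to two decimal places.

6.78

Payout ratio b = 1 − 0.21 = 0.79.
Justified leading P/E = b/(r−g) = 0.79/(0.193−0.0764) = 6.7753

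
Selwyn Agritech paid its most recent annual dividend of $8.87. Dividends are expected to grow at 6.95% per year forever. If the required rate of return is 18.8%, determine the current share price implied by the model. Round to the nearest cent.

Gordon growth model: P₀ = D₁/(r − g). D₁ = 8.87 × (1 + 0.0695) = 9.4865.
P₀ = 9.4865 / (0.188 − 0.0695) = 9.4865 / 0.1185 = 80.0546

$80.05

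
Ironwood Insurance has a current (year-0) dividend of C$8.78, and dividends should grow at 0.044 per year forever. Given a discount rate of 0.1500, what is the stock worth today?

Gordon growth model: P₀ = D₁/(r − g). D₁ = 8.78 × (1 + 0.044) = 9.1663.
P₀ = 9.1663 / (0.15 − 0.044) = 9.1663 / 0.106 = 86.4747

C$86.47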